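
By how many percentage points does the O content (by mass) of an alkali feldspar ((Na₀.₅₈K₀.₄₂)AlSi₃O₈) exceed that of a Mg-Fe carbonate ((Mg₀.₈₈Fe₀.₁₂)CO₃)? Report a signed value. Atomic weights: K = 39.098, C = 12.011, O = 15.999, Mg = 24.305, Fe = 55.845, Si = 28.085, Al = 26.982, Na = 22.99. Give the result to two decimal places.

M((Na₀.₅₈K₀.₄₂)AlSi₃O₈) = 268.984 g/mol, so wt% O = 127.992/268.984 × 100 = 47.58%.
M((Mg₀.₈₈Fe₀.₁₂)CO₃) = 88.098 g/mol, so wt% O = 47.997/88.098 × 100 = 54.48%.
47.58 − 54.48 = -6.90 pp.

-6.90 percentage points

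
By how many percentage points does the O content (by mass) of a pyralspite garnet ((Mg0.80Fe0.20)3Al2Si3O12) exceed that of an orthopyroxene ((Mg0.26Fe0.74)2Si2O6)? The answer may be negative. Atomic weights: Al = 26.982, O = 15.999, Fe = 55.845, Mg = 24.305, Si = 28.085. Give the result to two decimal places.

First mineral: 191.988 g O in 422.046 g formula = 45.49 wt% O.
Second mineral: 95.994 g O in 247.453 g formula = 38.79 wt% O.
45.49% − 38.79% gives a difference of 6.70 percentage points.

6.70 percentage points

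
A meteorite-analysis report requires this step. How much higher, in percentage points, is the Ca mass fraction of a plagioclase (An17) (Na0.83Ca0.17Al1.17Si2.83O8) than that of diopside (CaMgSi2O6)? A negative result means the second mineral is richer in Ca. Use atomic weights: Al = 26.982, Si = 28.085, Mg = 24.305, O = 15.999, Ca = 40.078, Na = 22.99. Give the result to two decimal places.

Ca in Na0.83Ca0.17Al1.17Si2.83O8: molar mass 264.936 g/mol; 0.17×40.078 = 6.813 g → 2.57 wt%.
Ca in CaMgSi2O6: molar mass 216.547 g/mol; 1×40.078 = 40.078 g → 18.51 wt%.
Difference = 2.57 − 18.51 = -15.94 percentage points.

-15.94 percentage points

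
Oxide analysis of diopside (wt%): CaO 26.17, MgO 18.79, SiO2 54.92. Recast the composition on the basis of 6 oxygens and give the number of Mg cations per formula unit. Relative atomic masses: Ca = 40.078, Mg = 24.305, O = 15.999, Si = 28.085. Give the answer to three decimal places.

CaO (M=56.077): mol = 0.46668; Ca = 0.46668, O = 0.46668.
MgO (M=40.304): mol = 0.46621; Mg = 0.46621, O = 0.46621.
SiO2 (M=60.083): mol = 0.91407; Si = 0.91407, O = 1.82814.
ΣO = 2.76103; factor = 6/ΣO = 2.17310.
Mg apfu = 0.46621 × 2.17310 = 1.013.

1.013 Mg apfu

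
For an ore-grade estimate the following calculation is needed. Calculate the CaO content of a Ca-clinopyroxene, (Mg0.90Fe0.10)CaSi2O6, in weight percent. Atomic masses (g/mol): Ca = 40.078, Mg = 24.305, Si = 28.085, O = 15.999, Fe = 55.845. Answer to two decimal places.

25.52 wt%

Molar mass of (Mg0.90Fe0.10)CaSi2O6 = 0.90·24.305 + 0.10·55.845 + 1·40.078 + 2·28.085 + 6·15.999 = 219.701 g/mol.
Each formula unit contains 1 Ca, equivalent to 1/1 = 1.0000 mol CaO.
M(CaO) = 1×40.078 + 1×15.999 = 56.077 g/mol.
Mass of CaO per formula unit = 1.0000 × 56.077 = 56.077 g.
CaO wt% = 56.077 / 219.701 × 100 = 25.52%.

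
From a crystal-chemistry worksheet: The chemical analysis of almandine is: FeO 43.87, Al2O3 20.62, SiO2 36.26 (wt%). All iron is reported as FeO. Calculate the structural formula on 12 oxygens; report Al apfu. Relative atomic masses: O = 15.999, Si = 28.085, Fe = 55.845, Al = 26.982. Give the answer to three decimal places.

FeO: 43.87/71.844 = 0.61063 mol → 0.61063 mol Fe, 0.61063 mol O.
Al2O3: 20.62/101.961 = 0.20223 mol → 0.40446 mol Al, 0.60669 mol O.
SiO2: 36.26/60.083 = 0.60350 mol → 0.60350 mol Si, 1.20700 mol O.
Total oxygen = 2.42432 mol. Normalization factor = 12/2.42432 = 4.94984.
Al per 12 O = 0.40446 × 4.94984 = 2.002.

2.002 Al apfu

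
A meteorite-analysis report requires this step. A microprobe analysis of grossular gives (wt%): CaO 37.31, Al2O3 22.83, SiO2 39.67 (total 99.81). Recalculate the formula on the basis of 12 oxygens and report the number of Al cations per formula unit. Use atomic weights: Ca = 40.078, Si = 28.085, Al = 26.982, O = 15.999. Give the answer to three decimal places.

CaO (M=56.077): mol = 0.66534; Ca = 0.66534, O = 0.66534.
Al2O3 (M=101.961): mol = 0.22391; Al = 0.44782, O = 0.67173.
SiO2 (M=60.083): mol = 0.66025; Si = 0.66025, O = 1.32050.
ΣO = 2.65757; factor = 12/ΣO = 4.51540.
Al apfu = 0.44782 × 4.51540 = 2.022.

2.022 Al apfu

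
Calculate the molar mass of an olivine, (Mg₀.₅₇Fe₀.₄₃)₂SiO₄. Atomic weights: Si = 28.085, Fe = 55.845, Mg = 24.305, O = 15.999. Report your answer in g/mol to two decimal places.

The formula mass is the sum 1.14*24.305 + 0.86*55.845 + 1*28.085 + 4*15.999.

167.82 g/mol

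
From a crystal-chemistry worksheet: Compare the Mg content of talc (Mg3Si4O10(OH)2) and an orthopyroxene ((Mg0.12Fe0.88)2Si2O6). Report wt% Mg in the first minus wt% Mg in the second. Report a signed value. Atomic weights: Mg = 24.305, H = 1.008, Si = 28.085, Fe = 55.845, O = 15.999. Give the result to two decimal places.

M(Mg3Si4O10(OH)2) = 379.259 g/mol, so wt% Mg = 72.915/379.259 × 100 = 19.23%.
M((Mg0.12Fe0.88)2Si2O6) = 256.284 g/mol, so wt% Mg = 5.833/256.284 × 100 = 2.28%.
19.23 − 2.28 = 16.95 pp.

16.95 percentage points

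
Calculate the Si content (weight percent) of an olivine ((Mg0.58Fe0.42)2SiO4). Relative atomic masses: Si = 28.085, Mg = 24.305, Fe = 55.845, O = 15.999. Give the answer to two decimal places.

16.80 weight percent

M((Mg0.58Fe0.42)2SiO4) = 167.185 g/mol.
Si contributes 1 × 28.085 = 28.085 g per mole.
28.085/167.185 = 0.1680 → 16.80%.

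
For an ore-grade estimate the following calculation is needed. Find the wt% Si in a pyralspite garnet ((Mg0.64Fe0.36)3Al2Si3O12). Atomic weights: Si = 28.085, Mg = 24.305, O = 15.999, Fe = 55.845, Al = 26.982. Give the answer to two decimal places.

M((Mg0.64Fe0.36)3Al2Si3O12) = 437.185 g/mol.
Si contributes 3 × 28.085 = 84.255 g per mole.
84.255/437.185 = 0.1927 → 19.27%.

19.27 wt%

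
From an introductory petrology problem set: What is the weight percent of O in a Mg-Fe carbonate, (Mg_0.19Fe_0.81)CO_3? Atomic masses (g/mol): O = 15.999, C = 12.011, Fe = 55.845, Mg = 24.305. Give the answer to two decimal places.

43.69 weight percent

Formula mass = 0.19·24.305 + 0.81·55.845 + 1·12.011 + 3·15.999 = 109.860 g/mol, of which 47.997 g is O.
So O makes up 47.997/109.860 = 0.4369 of the mass, i.e. 43.69%.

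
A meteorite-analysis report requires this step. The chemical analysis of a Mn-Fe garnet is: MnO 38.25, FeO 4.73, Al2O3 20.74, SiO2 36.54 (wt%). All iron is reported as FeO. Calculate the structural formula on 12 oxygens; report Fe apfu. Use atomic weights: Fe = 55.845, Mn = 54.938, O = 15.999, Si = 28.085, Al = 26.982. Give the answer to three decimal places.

MnO (M=70.937): mol = 0.53921; Mn = 0.53921, O = 0.53921.
FeO (M=71.844): mol = 0.06584; Fe = 0.06584, O = 0.06584.
Al2O3 (M=101.961): mol = 0.20341; Al = 0.40682, O = 0.61023.
SiO2 (M=60.083): mol = 0.60816; Si = 0.60816, O = 1.21632.
ΣO = 2.43160; factor = 12/ΣO = 4.93502.
Fe apfu = 0.06584 × 4.93502 = 0.325.

0.325 Fe apfu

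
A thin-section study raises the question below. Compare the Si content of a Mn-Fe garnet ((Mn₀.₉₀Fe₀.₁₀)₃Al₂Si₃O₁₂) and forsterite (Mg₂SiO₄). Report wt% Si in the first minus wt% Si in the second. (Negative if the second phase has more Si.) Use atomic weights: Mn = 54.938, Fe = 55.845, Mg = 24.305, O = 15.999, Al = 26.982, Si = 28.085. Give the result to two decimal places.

M((Mn₀.₉₀Fe₀.₁₀)₃Al₂Si₃O₁₂) = 495.293 g/mol, so wt% Si = 84.255/495.293 × 100 = 17.01%.
M(Mg₂SiO₄) = 140.691 g/mol, so wt% Si = 28.085/140.691 × 100 = 19.96%.
17.01 − 19.96 = -2.95 pp.

-2.95 percentage points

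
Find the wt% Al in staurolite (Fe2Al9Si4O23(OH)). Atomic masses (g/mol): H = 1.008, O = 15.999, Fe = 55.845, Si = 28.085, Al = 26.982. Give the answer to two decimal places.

Molar mass of Fe2Al9Si4O23(OH): 2×55.845 + 9×26.982 + 4×28.085 + 24×15.999 + 1×1.008 = 851.852 g/mol.
Mass of Al per formula unit: 9 × 26.982 = 242.838 g.
Weight fraction Al = 242.838 / 851.852 = 0.2851.

28.51 wt%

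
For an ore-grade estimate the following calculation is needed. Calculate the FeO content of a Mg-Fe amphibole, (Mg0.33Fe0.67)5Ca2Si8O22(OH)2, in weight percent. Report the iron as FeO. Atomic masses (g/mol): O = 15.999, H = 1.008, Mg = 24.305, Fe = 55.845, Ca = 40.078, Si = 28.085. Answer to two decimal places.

M((Mg0.33Fe0.67)5Ca2Si8O22(OH)2) = 918.012 g/mol; M(FeO) = 71.844 g/mol.
Moles FeO per formula unit = 3.35 Fe ÷ 1 = 3.3500.
FeO fraction = (3.3500 × 71.844) / 918.012 = 240.677/918.012 = 0.2622.

26.22 wt%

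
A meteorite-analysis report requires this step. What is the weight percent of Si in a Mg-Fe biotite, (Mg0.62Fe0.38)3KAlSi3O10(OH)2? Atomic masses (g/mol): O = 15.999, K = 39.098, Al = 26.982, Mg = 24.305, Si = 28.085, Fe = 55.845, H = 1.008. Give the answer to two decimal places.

18.59 wt%

Molar mass of (Mg0.62Fe0.38)3KAlSi3O10(OH)2: 1.86×24.305 + 1.14×55.845 + 1×39.098 + 1×26.982 + 3×28.085 + 12×15.999 + 2×1.008 = 453.210 g/mol.
Mass of Si per formula unit: 3 × 28.085 = 84.255 g.
Weight fraction Si = 84.255 / 453.210 = 0.1859.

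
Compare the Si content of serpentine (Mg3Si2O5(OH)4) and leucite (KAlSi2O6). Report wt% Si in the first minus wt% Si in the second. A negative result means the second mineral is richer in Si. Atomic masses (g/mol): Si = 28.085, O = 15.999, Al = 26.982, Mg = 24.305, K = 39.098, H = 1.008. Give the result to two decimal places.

-5.47 percentage points

First mineral: 56.170 g Si in 277.108 g formula = 20.27 wt% Si.
Second mineral: 56.170 g Si in 218.244 g formula = 25.74 wt% Si.
20.27% − 25.74% gives a difference of -5.47 percentage points.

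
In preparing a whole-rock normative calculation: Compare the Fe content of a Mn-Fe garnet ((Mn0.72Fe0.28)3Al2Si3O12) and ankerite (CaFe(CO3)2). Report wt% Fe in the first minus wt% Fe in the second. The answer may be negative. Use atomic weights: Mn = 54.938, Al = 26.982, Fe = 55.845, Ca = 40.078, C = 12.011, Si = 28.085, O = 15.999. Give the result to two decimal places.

M((Mn0.72Fe0.28)3Al2Si3O12) = 495.783 g/mol, so wt% Fe = 46.910/495.783 × 100 = 9.46%.
M(CaFe(CO3)2) = 215.939 g/mol, so wt% Fe = 55.845/215.939 × 100 = 25.86%.
9.46 − 25.86 = -16.40 pp.

-16.40 percentage points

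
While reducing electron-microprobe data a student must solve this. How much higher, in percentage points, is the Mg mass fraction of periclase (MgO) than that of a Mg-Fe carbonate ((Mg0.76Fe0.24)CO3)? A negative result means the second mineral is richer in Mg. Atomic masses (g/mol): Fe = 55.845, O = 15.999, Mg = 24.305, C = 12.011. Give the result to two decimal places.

First mineral: 24.305 g Mg in 40.304 g formula = 60.30 wt% Mg.
Second mineral: 18.472 g Mg in 91.883 g formula = 20.10 wt% Mg.
60.30% − 20.10% gives a difference of 40.20 percentage points.

40.20 percentage points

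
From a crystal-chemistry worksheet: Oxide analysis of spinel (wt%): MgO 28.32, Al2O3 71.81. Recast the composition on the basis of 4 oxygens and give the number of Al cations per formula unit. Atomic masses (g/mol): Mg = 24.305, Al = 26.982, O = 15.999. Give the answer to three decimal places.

2.001 Al apfu

MgO: 28.32/40.304 = 0.70266 mol → 0.70266 mol Mg, 0.70266 mol O.
Al2O3: 71.81/101.961 = 0.70429 mol → 1.40858 mol Al, 2.11287 mol O.
Total oxygen = 2.81553 mol. Normalization factor = 4/2.81553 = 1.42069.
Al per 4 O = 1.40858 × 1.42069 = 2.001.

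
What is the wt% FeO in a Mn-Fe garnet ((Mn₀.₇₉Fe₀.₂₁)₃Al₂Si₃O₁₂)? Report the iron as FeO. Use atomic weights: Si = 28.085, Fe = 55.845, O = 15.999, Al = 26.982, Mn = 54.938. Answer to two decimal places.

M((Mn₀.₇₉Fe₀.₂₁)₃Al₂Si₃O₁₂) = 495.592 g/mol; M(FeO) = 71.844 g/mol.
Moles FeO per formula unit = 0.63 Fe ÷ 1 = 0.6300.
FeO fraction = (0.6300 × 71.844) / 495.592 = 45.262/495.592 = 0.0913.

9.13 wt%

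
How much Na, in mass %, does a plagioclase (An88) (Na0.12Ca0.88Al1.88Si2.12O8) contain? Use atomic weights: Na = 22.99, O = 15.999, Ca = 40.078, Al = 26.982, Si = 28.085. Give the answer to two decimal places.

1.00 mass %

Molar mass of Na0.12Ca0.88Al1.88Si2.12O8: 0.12*22.99 + 0.88*40.078 + 1.88*26.982 + 2.12*28.085 + 8*15.999 = 276.286 g/mol.
Mass of Na per formula unit: 0.12 × 22.99 = 2.759 g.
Weight fraction Na = 2.759 / 276.286 = 0.0100.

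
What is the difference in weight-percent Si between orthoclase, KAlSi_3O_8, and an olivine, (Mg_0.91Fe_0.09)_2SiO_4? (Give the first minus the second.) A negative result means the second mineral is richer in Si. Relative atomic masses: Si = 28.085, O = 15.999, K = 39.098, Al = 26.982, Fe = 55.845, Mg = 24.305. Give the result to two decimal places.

First mineral: 84.255 g Si in 278.327 g formula = 30.27 wt% Si.
Second mineral: 28.085 g Si in 146.368 g formula = 19.19 wt% Si.
30.27% − 19.19% gives a difference of 11.08 percentage points.

11.08 percentage points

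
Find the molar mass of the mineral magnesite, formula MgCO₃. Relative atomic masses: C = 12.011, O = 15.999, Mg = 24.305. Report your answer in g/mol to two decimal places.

84.31 g/mol

M = 1*24.305 + 1*12.011 + 3*15.999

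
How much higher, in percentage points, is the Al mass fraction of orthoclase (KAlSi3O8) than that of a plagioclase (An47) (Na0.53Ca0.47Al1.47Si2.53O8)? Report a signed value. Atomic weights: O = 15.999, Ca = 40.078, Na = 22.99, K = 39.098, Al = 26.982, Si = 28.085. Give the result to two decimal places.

Al in KAlSi3O8: molar mass 278.327 g/mol; 1×26.982 = 26.982 g → 9.69 wt%.
Al in Na0.53Ca0.47Al1.47Si2.53O8: molar mass 269.732 g/mol; 1.47×26.982 = 39.664 g → 14.70 wt%.
Difference = 9.69 − 14.70 = -5.01 percentage points.

-5.01 percentage points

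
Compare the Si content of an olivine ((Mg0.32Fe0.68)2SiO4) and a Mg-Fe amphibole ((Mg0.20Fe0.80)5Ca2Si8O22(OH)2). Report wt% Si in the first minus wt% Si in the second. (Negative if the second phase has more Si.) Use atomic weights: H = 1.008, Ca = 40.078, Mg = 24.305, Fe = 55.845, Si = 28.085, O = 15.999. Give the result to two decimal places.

-8.64 percentage points

First mineral: 28.085 g Si in 183.585 g formula = 15.30 wt% Si.
Second mineral: 224.680 g Si in 938.513 g formula = 23.94 wt% Si.
15.30% − 23.94% gives a difference of -8.64 percentage points.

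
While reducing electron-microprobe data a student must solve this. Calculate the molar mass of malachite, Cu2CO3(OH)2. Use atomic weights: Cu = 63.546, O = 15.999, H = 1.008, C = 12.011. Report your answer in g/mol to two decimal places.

M = 2×63.546 + 1×12.011 + 5×15.999 + 2×1.008

221.11 g/mol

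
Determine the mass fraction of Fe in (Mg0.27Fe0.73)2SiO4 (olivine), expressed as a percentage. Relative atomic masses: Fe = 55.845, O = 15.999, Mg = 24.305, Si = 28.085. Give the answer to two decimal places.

Molar mass of (Mg0.27Fe0.73)2SiO4: 0.54×24.305 + 1.46×55.845 + 1×28.085 + 4×15.999 = 186.739 g/mol.
Mass of Fe per formula unit: 1.46 × 55.845 = 81.534 g.
Weight fraction Fe = 81.534 / 186.739 = 0.4366.

43.66 weight percent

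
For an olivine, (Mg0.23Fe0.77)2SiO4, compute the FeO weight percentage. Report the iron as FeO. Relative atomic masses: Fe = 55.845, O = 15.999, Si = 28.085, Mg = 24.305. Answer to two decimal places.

58.46 wt%

M((Mg0.23Fe0.77)2SiO4) = 189.263 g/mol; M(FeO) = 71.844 g/mol.
Moles FeO per formula unit = 1.54 Fe ÷ 1 = 1.5400.
FeO fraction = (1.5400 × 71.844) / 189.263 = 110.640/189.263 = 0.5846.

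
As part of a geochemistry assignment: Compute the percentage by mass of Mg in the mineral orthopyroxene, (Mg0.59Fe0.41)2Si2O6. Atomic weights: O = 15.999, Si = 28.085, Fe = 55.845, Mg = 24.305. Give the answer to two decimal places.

Molar mass of (Mg0.59Fe0.41)2Si2O6: 1.18*24.305 + 0.82*55.845 + 2*28.085 + 6*15.999 = 226.637 g/mol.
Mass of Mg per formula unit: 1.18 × 24.305 = 28.680 g.
Weight fraction Mg = 28.680 / 226.637 = 0.1265.

12.65 mass %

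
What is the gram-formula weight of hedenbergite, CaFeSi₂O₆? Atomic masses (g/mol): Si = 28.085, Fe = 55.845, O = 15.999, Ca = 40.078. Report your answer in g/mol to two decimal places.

Ca: 1 × 40.078 = 40.0780
Fe: 1 × 55.845 = 55.8450
Si: 2 × 28.085 = 56.1700
O: 6 × 15.999 = 95.9940
Summing the contributions gives the formula mass.

248.09 g/mol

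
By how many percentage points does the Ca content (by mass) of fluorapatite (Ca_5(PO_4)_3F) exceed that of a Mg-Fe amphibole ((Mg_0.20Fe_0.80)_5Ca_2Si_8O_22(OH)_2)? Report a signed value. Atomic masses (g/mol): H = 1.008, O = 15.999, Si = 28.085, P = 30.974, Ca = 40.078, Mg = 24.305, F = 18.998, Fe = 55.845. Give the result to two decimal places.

Ca in Ca_5(PO_4)_3F: molar mass 504.298 g/mol; 5×40.078 = 200.390 g → 39.74 wt%.
Ca in (Mg_0.20Fe_0.80)_5Ca_2Si_8O_22(OH)_2: molar mass 938.513 g/mol; 2×40.078 = 80.156 g → 8.54 wt%.
Difference = 39.74 − 8.54 = 31.20 percentage points.

31.20 percentage points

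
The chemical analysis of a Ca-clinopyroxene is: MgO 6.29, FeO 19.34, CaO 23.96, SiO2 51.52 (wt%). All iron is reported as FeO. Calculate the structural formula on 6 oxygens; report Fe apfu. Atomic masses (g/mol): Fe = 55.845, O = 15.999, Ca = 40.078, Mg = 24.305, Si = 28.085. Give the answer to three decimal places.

MgO: 6.29/40.304 = 0.15606 mol → 0.15606 mol Mg, 0.15606 mol O.
FeO: 19.34/71.844 = 0.26919 mol → 0.26919 mol Fe, 0.26919 mol O.
CaO: 23.96/56.077 = 0.42727 mol → 0.42727 mol Ca, 0.42727 mol O.
SiO2: 51.52/60.083 = 0.85748 mol → 0.85748 mol Si, 1.71496 mol O.
Total oxygen = 2.56748 mol. Normalization factor = 6/2.56748 = 2.33692.
Fe per 6 O = 0.26919 × 2.33692 = 0.629.

0.629 Fe apfu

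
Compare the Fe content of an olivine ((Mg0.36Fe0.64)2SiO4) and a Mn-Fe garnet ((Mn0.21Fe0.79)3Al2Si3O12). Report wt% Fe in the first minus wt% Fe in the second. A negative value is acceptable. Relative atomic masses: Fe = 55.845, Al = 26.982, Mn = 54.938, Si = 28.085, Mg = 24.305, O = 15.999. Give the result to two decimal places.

First mineral: 71.482 g Fe in 181.062 g formula = 39.48 wt% Fe.
Second mineral: 132.353 g Fe in 497.171 g formula = 26.62 wt% Fe.
39.48% − 26.62% gives a difference of 12.86 percentage points.

12.86 percentage points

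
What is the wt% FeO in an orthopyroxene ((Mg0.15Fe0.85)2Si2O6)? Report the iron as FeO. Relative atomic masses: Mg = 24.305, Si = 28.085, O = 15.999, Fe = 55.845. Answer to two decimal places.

Molar mass of (Mg0.15Fe0.85)2Si2O6 = 0.30×24.305 + 1.70×55.845 + 2×28.085 + 6×15.999 = 254.392 g/mol.
Each formula unit contains 1.70 Fe, equivalent to 1.70/1 = 1.7000 mol FeO.
M(FeO) = 1×55.845 + 1×15.999 = 71.844 g/mol.
Mass of FeO per formula unit = 1.7000 × 71.844 = 122.135 g.
FeO wt% = 122.135 / 254.392 × 100 = 48.01%.

48.01 wt%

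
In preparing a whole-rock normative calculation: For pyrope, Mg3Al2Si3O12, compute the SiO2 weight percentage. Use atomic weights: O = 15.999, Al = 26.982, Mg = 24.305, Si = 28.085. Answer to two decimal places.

44.71 wt%

M(Mg3Al2Si3O12) = 403.122 g/mol; M(SiO2) = 60.083 g/mol.
Moles SiO2 per formula unit = 3 Si ÷ 1 = 3.0000.
SiO2 fraction = (3.0000 × 60.083) / 403.122 = 180.249/403.122 = 0.4471.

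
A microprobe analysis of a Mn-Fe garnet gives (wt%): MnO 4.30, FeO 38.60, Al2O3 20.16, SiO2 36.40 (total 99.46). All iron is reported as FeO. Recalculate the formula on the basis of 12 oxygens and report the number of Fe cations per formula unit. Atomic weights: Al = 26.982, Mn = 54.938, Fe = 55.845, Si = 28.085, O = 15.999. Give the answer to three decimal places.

2.683 Fe apfu

MnO: 4.30/70.937 = 0.06062 mol → 0.06062 mol Mn, 0.06062 mol O.
FeO: 38.60/71.844 = 0.53728 mol → 0.53728 mol Fe, 0.53728 mol O.
Al2O3: 20.16/101.961 = 0.19772 mol → 0.39544 mol Al, 0.59316 mol O.
SiO2: 36.40/60.083 = 0.60583 mol → 0.60583 mol Si, 1.21166 mol O.
Total oxygen = 2.40272 mol. Normalization factor = 12/2.40272 = 4.99434.
Fe per 12 O = 0.53728 × 4.99434 = 2.683.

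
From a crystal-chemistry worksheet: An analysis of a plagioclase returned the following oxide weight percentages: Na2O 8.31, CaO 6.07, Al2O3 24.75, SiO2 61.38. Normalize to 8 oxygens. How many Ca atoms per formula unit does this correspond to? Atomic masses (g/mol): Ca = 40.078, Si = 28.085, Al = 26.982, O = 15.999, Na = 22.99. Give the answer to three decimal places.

0.287 Ca apfu

8.31 wt% Na2O ÷ 61.979 g/mol = 0.13408 mol, giving 0.26816 Na and 0.13408 O.
6.07 wt% CaO ÷ 56.077 g/mol = 0.10824 mol, giving 0.10824 Ca and 0.10824 O.
24.75 wt% Al2O3 ÷ 101.961 g/mol = 0.24274 mol, giving 0.48548 Al and 0.72822 O.
61.38 wt% SiO2 ÷ 60.083 g/mol = 1.02159 mol, giving 1.02159 Si and 2.04318 O.
Oxygen sums to 3.01372; scaling by 8/3.01372 = 2.65453 puts the formula on 8 O.
Ca: 0.10824 × 2.65453 = 0.287 atoms per formula unit.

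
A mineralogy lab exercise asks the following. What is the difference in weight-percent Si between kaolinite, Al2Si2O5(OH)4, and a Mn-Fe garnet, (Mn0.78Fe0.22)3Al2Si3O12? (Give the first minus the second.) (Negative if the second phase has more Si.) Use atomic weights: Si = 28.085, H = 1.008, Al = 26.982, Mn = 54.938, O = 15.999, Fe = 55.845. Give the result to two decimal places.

4.76 percentage points

M(Al2Si2O5(OH)4) = 258.157 g/mol, so wt% Si = 56.170/258.157 × 100 = 21.76%.
M((Mn0.78Fe0.22)3Al2Si3O12) = 495.620 g/mol, so wt% Si = 84.255/495.620 × 100 = 17.00%.
21.76 − 17.00 = 4.76 pp.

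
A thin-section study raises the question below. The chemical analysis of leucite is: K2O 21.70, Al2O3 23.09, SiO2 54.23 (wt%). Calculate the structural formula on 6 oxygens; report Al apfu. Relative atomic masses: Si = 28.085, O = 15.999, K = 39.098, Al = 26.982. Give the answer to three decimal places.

1.001 Al apfu

K2O: 21.70/94.195 = 0.23037 mol → 0.46074 mol K, 0.23037 mol O.
Al2O3: 23.09/101.961 = 0.22646 mol → 0.45292 mol Al, 0.67938 mol O.
SiO2: 54.23/60.083 = 0.90258 mol → 0.90258 mol Si, 1.80516 mol O.
Total oxygen = 2.71491 mol. Normalization factor = 6/2.71491 = 2.21002.
Al per 6 O = 0.45292 × 2.21002 = 1.001.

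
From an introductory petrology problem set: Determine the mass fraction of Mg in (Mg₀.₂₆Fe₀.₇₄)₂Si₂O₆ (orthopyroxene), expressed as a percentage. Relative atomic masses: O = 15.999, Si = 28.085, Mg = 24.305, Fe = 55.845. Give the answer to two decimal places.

5.11 weight percent

Molar mass of (Mg₀.₂₆Fe₀.₇₄)₂Si₂O₆: 0.52·24.305 + 1.48·55.845 + 2·28.085 + 6·15.999 = 247.453 g/mol.
Mass of Mg per formula unit: 0.52 × 24.305 = 12.639 g.
Weight fraction Mg = 12.639 / 247.453 = 0.0511.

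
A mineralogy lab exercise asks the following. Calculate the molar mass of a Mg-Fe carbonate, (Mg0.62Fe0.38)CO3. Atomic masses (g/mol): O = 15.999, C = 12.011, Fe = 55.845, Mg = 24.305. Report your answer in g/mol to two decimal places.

96.30 g/mol

Mg: 0.62 × 24.305 = 15.0691
Fe: 0.38 × 55.845 = 21.2211
C: 1 × 12.011 = 12.0110
O: 3 × 15.999 = 47.9970
Summing the contributions gives the formula mass.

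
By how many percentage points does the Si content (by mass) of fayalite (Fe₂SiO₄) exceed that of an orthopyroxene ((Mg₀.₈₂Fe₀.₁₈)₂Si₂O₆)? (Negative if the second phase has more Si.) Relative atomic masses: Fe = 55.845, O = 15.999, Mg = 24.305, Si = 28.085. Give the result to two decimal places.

-12.70 percentage points

M(Fe₂SiO₄) = 203.771 g/mol, so wt% Si = 28.085/203.771 × 100 = 13.78%.
M((Mg₀.₈₂Fe₀.₁₈)₂Si₂O₆) = 212.128 g/mol, so wt% Si = 56.170/212.128 × 100 = 26.48%.
13.78 − 26.48 = -12.70 pp.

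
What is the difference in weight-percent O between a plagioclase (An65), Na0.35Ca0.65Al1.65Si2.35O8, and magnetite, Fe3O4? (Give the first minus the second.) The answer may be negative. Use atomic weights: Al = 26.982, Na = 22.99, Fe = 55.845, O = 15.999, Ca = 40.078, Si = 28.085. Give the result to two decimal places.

M(Na0.35Ca0.65Al1.65Si2.35O8) = 272.609 g/mol, so wt% O = 127.992/272.609 × 100 = 46.95%.
M(Fe3O4) = 231.531 g/mol, so wt% O = 63.996/231.531 × 100 = 27.64%.
46.95 − 27.64 = 19.31 pp.

19.31 percentage points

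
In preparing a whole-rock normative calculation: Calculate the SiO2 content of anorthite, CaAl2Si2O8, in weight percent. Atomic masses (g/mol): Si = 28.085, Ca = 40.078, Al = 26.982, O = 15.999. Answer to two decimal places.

43.19 wt%

Formula mass = 278.204 g/mol.
2 Si → 2.0000 mol SiO2 per formula unit; M(SiO2) = 60.083, so SiO2 mass = 120.166 g.
120.166/278.204 × 100 = 43.19 wt%.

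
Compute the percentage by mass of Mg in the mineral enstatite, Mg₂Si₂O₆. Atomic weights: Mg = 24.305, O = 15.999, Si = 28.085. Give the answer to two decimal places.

24.21 weight percent

M(Mg₂Si₂O₆) = 200.774 g/mol.
Mg contributes 2 × 24.305 = 48.610 g per mole.
48.610/200.774 = 0.2421 → 24.21%.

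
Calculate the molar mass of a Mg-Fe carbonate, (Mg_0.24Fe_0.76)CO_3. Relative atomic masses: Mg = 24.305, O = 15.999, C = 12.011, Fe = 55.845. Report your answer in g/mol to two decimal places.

108.28 g/mol

Mg: 0.24 × 24.305 = 5.8332
Fe: 0.76 × 55.845 = 42.4422
C: 1 × 12.011 = 12.0110
O: 3 × 15.999 = 47.9970
Summing the contributions gives the formula mass.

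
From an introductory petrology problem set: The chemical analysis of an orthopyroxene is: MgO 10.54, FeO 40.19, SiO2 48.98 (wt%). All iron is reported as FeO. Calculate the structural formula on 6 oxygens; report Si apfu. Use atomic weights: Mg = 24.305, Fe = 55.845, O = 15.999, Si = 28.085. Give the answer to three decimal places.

MgO: 10.54/40.304 = 0.26151 mol → 0.26151 mol Mg, 0.26151 mol O.
FeO: 40.19/71.844 = 0.55941 mol → 0.55941 mol Fe, 0.55941 mol O.
SiO2: 48.98/60.083 = 0.81521 mol → 0.81521 mol Si, 1.63042 mol O.
Total oxygen = 2.45134 mol. Normalization factor = 6/2.45134 = 2.44764.
Si per 6 O = 0.81521 × 2.44764 = 1.995.

1.995 Si apfu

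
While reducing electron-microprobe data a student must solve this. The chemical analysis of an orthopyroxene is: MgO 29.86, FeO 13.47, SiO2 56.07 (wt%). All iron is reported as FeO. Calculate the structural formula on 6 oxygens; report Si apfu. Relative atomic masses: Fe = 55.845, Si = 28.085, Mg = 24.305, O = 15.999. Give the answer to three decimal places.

2.003 Si apfu

MgO (M=40.304): mol = 0.74087; Mg = 0.74087, O = 0.74087.
FeO (M=71.844): mol = 0.18749; Fe = 0.18749, O = 0.18749.
SiO2 (M=60.083): mol = 0.93321; Si = 0.93321, O = 1.86642.
ΣO = 2.79478; factor = 6/ΣO = 2.14686.
Si apfu = 0.93321 × 2.14686 = 2.003.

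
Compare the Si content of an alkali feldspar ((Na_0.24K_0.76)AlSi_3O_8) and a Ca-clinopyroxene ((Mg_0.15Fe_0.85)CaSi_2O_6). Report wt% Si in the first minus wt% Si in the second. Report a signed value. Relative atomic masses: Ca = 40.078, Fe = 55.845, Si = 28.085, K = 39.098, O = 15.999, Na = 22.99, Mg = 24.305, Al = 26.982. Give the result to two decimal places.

7.62 percentage points

First mineral: 84.255 g Si in 274.461 g formula = 30.70 wt% Si.
Second mineral: 56.170 g Si in 243.356 g formula = 23.08 wt% Si.
30.70% − 23.08% gives a difference of 7.62 percentage points.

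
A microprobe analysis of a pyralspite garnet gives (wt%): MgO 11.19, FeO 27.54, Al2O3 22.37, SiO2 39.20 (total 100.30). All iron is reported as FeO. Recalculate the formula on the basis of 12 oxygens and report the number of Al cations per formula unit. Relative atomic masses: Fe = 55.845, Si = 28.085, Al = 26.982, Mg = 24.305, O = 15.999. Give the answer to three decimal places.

2.007 Al apfu

MgO (M=40.304): mol = 0.27764; Mg = 0.27764, O = 0.27764.
FeO (M=71.844): mol = 0.38333; Fe = 0.38333, O = 0.38333.
Al2O3 (M=101.961): mol = 0.21940; Al = 0.43880, O = 0.65820.
SiO2 (M=60.083): mol = 0.65243; Si = 0.65243, O = 1.30486.
ΣO = 2.62403; factor = 12/ΣO = 4.57312.
Al apfu = 0.43880 × 4.57312 = 2.007.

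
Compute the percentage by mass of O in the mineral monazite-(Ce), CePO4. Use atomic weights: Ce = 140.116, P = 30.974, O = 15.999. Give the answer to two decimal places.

27.22 mass %

Formula mass = 1×140.116 + 1×30.974 + 4×15.999 = 235.086 g/mol, of which 63.996 g is O.
So O makes up 63.996/235.086 = 0.2722 of the mass, i.e. 27.22%.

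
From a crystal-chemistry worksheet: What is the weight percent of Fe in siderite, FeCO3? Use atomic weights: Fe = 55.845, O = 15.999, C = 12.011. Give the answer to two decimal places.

Formula mass = 1*55.845 + 1*12.011 + 3*15.999 = 115.853 g/mol, of which 55.845 g is Fe.
So Fe makes up 55.845/115.853 = 0.4820 of the mass, i.e. 48.20%.

48.20 weight percent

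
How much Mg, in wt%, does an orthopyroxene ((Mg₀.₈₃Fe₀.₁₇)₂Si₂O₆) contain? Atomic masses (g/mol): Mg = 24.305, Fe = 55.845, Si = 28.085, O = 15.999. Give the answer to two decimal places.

M((Mg₀.₈₃Fe₀.₁₇)₂Si₂O₆) = 211.498 g/mol.
Mg contributes 1.66 × 24.305 = 40.346 g per mole.
40.346/211.498 = 0.1908 → 19.08%.

19.08 wt%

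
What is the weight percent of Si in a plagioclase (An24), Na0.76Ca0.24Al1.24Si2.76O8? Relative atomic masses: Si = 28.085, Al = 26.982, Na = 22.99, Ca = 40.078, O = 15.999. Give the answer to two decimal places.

Molar mass of Na0.76Ca0.24Al1.24Si2.76O8: 0.76·22.99 + 0.24·40.078 + 1.24·26.982 + 2.76·28.085 + 8·15.999 = 266.055 g/mol.
Mass of Si per formula unit: 2.76 × 28.085 = 77.515 g.
Weight fraction Si = 77.515 / 266.055 = 0.2913.

29.13 mass %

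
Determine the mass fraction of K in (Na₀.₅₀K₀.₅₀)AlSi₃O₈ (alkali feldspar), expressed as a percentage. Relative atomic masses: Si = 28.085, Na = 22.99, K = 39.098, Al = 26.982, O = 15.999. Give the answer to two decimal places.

7.23 weight percent

Molar mass of (Na₀.₅₀K₀.₅₀)AlSi₃O₈: 0.50*22.99 + 0.50*39.098 + 1*26.982 + 3*28.085 + 8*15.999 = 270.273 g/mol.
Mass of K per formula unit: 0.50 × 39.098 = 19.549 g.
Weight fraction K = 19.549 / 270.273 = 0.0723.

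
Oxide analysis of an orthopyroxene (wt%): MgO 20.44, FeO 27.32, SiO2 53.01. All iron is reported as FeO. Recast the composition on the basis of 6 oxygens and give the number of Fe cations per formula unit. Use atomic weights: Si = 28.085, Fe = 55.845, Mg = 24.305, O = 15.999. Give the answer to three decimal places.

MgO: 20.44/40.304 = 0.50715 mol → 0.50715 mol Mg, 0.50715 mol O.
FeO: 27.32/71.844 = 0.38027 mol → 0.38027 mol Fe, 0.38027 mol O.
SiO2: 53.01/60.083 = 0.88228 mol → 0.88228 mol Si, 1.76456 mol O.
Total oxygen = 2.65198 mol. Normalization factor = 6/2.65198 = 2.26246.
Fe per 6 O = 0.38027 × 2.26246 = 0.860.

0.860 Fe apfu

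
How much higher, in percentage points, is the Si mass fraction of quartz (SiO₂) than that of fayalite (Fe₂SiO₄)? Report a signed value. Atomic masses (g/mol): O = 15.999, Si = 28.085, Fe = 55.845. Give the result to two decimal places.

32.96 percentage points

Si in SiO₂: molar mass 60.083 g/mol; 1×28.085 = 28.085 g → 46.74 wt%.
Si in Fe₂SiO₄: molar mass 203.771 g/mol; 1×28.085 = 28.085 g → 13.78 wt%.
Difference = 46.74 − 13.78 = 32.96 percentage points.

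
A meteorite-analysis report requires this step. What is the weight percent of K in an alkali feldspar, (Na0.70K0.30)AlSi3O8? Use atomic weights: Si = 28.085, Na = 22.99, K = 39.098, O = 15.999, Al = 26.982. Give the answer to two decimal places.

4.39 weight percent

M((Na0.70K0.30)AlSi3O8) = 267.051 g/mol.
K contributes 0.30 × 39.098 = 11.729 g per mole.
11.729/267.051 = 0.0439 → 4.39%.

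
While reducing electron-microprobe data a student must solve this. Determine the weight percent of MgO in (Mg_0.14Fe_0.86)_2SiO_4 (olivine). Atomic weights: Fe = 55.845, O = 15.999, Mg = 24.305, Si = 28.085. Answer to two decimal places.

M((Mg_0.14Fe_0.86)_2SiO_4) = 194.940 g/mol; M(MgO) = 40.304 g/mol.
Moles MgO per formula unit = 0.28 Mg ÷ 1 = 0.2800.
MgO fraction = (0.2800 × 40.304) / 194.940 = 11.285/194.940 = 0.0579.

5.79 wt%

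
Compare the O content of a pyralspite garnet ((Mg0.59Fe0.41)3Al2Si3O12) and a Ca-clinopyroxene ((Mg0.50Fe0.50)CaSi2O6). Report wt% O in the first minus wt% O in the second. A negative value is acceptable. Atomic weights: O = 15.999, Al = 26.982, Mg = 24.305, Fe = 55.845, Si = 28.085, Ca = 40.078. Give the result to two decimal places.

2.12 percentage points

O in (Mg0.59Fe0.41)3Al2Si3O12: molar mass 441.916 g/mol; 12×15.999 = 191.988 g → 43.44 wt%.
O in (Mg0.50Fe0.50)CaSi2O6: molar mass 232.317 g/mol; 6×15.999 = 95.994 g → 41.32 wt%.
Difference = 43.44 − 41.32 = 2.12 percentage points.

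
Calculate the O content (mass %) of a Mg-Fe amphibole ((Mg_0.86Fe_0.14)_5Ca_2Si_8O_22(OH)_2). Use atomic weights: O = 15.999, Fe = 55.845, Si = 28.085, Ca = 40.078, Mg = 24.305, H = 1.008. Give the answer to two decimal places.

Formula mass = 4.30·24.305 + 0.70·55.845 + 2·40.078 + 8·28.085 + 24·15.999 + 2·1.008 = 834.431 g/mol, of which 383.976 g is O.
So O makes up 383.976/834.431 = 0.4602 of the mass, i.e. 46.02%.

46.02 mass %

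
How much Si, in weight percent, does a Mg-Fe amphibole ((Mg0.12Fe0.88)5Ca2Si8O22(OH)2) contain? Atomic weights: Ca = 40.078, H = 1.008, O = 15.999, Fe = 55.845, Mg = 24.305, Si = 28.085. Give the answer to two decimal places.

M((Mg0.12Fe0.88)5Ca2Si8O22(OH)2) = 951.129 g/mol.
Si contributes 8 × 28.085 = 224.680 g per mole.
224.680/951.129 = 0.2362 → 23.62%.

23.62 weight percent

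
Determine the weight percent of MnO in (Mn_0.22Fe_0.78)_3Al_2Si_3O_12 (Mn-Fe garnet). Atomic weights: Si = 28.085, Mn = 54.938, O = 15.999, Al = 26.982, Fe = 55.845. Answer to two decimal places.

9.42 wt%

M((Mn_0.22Fe_0.78)_3Al_2Si_3O_12) = 497.143 g/mol; M(MnO) = 70.937 g/mol.
Moles MnO per formula unit = 0.66 Mn ÷ 1 = 0.6600.
MnO fraction = (0.6600 × 70.937) / 497.143 = 46.818/497.143 = 0.0942.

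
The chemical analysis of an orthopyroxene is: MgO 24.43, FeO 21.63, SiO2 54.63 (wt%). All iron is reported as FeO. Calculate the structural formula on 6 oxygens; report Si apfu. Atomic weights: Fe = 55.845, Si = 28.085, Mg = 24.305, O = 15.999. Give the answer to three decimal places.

MgO: 24.43/40.304 = 0.60614 mol → 0.60614 mol Mg, 0.60614 mol O.
FeO: 21.63/71.844 = 0.30107 mol → 0.30107 mol Fe, 0.30107 mol O.
SiO2: 54.63/60.083 = 0.90924 mol → 0.90924 mol Si, 1.81848 mol O.
Total oxygen = 2.72569 mol. Normalization factor = 6/2.72569 = 2.20128.
Si per 6 O = 0.90924 × 2.20128 = 2.001.

2.001 Si apfu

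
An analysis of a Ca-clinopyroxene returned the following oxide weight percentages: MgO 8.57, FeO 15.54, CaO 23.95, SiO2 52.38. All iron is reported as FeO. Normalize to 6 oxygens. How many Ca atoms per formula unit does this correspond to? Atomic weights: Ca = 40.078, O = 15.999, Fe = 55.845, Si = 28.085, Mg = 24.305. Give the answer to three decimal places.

MgO: 8.57/40.304 = 0.21263 mol → 0.21263 mol Mg, 0.21263 mol O.
FeO: 15.54/71.844 = 0.21630 mol → 0.21630 mol Fe, 0.21630 mol O.
CaO: 23.95/56.077 = 0.42709 mol → 0.42709 mol Ca, 0.42709 mol O.
SiO2: 52.38/60.083 = 0.87179 mol → 0.87179 mol Si, 1.74358 mol O.
Total oxygen = 2.59960 mol. Normalization factor = 6/2.59960 = 2.30805.
Ca per 6 O = 0.42709 × 2.30805 = 0.986.

0.986 Ca apfu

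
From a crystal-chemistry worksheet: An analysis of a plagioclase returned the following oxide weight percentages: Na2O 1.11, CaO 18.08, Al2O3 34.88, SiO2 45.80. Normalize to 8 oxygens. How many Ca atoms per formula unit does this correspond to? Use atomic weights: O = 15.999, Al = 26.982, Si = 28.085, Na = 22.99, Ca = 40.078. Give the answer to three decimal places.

Na2O: 1.11/61.979 = 0.01791 mol → 0.03582 mol Na, 0.01791 mol O.
CaO: 18.08/56.077 = 0.32241 mol → 0.32241 mol Ca, 0.32241 mol O.
Al2O3: 34.88/101.961 = 0.34209 mol → 0.68418 mol Al, 1.02627 mol O.
SiO2: 45.80/60.083 = 0.76228 mol → 0.76228 mol Si, 1.52456 mol O.
Total oxygen = 2.89115 mol. Normalization factor = 8/2.89115 = 2.76707.
Ca per 8 O = 0.32241 × 2.76707 = 0.892.

0.892 Ca apfu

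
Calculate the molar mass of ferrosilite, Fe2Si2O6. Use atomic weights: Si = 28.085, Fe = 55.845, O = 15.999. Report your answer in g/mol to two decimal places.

263.85 g/mol

Fe: 2 × 55.845 = 111.6900
Si: 2 × 28.085 = 56.1700
O: 6 × 15.999 = 95.9940
Summing the contributions gives the formula mass.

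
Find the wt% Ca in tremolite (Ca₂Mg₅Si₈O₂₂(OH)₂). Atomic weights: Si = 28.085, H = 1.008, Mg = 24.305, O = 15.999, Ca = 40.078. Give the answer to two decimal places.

9.87 wt%

Formula mass = 2·40.078 + 5·24.305 + 8·28.085 + 24·15.999 + 2·1.008 = 812.353 g/mol, of which 80.156 g is Ca.
So Ca makes up 80.156/812.353 = 0.0987 of the mass, i.e. 9.87%.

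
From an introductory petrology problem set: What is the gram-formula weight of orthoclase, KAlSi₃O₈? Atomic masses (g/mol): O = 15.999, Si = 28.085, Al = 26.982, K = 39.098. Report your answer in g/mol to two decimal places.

278.33 g/mol

K: 1 × 39.098 = 39.0980
Al: 1 × 26.982 = 26.9820
Si: 3 × 28.085 = 84.2550
O: 8 × 15.999 = 127.9920
Summing the contributions gives the formula mass.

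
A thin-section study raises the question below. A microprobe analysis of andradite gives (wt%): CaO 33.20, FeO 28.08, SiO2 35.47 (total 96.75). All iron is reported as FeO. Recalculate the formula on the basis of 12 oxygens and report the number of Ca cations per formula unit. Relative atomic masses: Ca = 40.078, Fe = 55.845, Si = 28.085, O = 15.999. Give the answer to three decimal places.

33.20 wt% CaO ÷ 56.077 g/mol = 0.59204 mol, giving 0.59204 Ca and 0.59204 O.
28.08 wt% FeO ÷ 71.844 g/mol = 0.39085 mol, giving 0.39085 Fe and 0.39085 O.
35.47 wt% SiO2 ÷ 60.083 g/mol = 0.59035 mol, giving 0.59035 Si and 1.18070 O.
Oxygen sums to 2.16359; scaling by 12/2.16359 = 5.54634 puts the formula on 12 O.
Ca: 0.59204 × 5.54634 = 3.284 atoms per formula unit.

3.284 Ca apfu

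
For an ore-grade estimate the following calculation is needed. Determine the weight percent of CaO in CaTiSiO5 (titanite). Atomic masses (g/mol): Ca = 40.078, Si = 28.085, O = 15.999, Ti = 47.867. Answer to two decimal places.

28.61 wt%

Molar mass of CaTiSiO5 = 1*40.078 + 1*47.867 + 1*28.085 + 5*15.999 = 196.025 g/mol.
Each formula unit contains 1 Ca, equivalent to 1/1 = 1.0000 mol CaO.
M(CaO) = 1×40.078 + 1×15.999 = 56.077 g/mol.
Mass of CaO per formula unit = 1.0000 × 56.077 = 56.077 g.
CaO wt% = 56.077 / 196.025 × 100 = 28.61%.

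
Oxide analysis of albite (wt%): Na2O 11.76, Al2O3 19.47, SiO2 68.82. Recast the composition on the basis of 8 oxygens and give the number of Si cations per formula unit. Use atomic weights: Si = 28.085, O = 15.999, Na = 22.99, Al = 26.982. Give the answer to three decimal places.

Na2O (M=61.979): mol = 0.18974; Na = 0.37948, O = 0.18974.
Al2O3 (M=101.961): mol = 0.19096; Al = 0.38192, O = 0.57288.
SiO2 (M=60.083): mol = 1.14542; Si = 1.14542, O = 2.29084.
ΣO = 3.05346; factor = 8/ΣO = 2.61998.
Si apfu = 1.14542 × 2.61998 = 3.001.

3.001 Si apfu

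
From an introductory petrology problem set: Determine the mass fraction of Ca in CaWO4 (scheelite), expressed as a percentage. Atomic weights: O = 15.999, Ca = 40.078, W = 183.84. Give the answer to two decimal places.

13.92 wt%

Molar mass of CaWO4: 1*40.078 + 1*183.84 + 4*15.999 = 287.914 g/mol.
Mass of Ca per formula unit: 1 × 40.078 = 40.078 g.
Weight fraction Ca = 40.078 / 287.914 = 0.1392.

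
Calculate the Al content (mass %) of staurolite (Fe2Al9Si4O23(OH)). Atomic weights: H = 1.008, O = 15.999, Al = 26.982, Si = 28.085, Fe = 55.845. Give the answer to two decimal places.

28.51 mass %

Molar mass of Fe2Al9Si4O23(OH): 2*55.845 + 9*26.982 + 4*28.085 + 24*15.999 + 1*1.008 = 851.852 g/mol.
Mass of Al per formula unit: 9 × 26.982 = 242.838 g.
Weight fraction Al = 242.838 / 851.852 = 0.2851.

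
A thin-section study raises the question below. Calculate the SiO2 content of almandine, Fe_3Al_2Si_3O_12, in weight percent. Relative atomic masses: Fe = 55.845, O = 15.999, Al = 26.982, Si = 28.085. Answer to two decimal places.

Formula mass = 497.742 g/mol.
3 Si → 3.0000 mol SiO2 per formula unit; M(SiO2) = 60.083, so SiO2 mass = 180.249 g.
180.249/497.742 × 100 = 36.21 wt%.

36.21 wt%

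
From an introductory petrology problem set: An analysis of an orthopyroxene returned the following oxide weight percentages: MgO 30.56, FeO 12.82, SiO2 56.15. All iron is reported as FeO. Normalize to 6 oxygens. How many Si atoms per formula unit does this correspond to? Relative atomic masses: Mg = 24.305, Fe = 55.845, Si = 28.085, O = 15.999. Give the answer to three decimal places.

1.998 Si apfu

MgO: 30.56/40.304 = 0.75824 mol → 0.75824 mol Mg, 0.75824 mol O.
FeO: 12.82/71.844 = 0.17844 mol → 0.17844 mol Fe, 0.17844 mol O.
SiO2: 56.15/60.083 = 0.93454 mol → 0.93454 mol Si, 1.86908 mol O.
Total oxygen = 2.80576 mol. Normalization factor = 6/2.80576 = 2.13846.
Si per 6 O = 0.93454 × 2.13846 = 1.998.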